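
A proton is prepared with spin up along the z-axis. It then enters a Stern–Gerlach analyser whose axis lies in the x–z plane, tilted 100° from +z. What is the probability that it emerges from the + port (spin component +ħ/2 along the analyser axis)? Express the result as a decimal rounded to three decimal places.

For spin-½, the probability of finding spin-up along an axis at angle θ to the initial spin direction is cos²(θ/2); spin-down is sin²(θ/2).
θ = 100°, so P = cos²(50°) ≈ 0.413.

0.413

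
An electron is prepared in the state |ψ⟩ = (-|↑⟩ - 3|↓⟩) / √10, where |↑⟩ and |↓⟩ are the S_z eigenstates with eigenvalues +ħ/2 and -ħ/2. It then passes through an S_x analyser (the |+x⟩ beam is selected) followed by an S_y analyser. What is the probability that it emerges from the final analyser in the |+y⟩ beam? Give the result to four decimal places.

First analyser (S_x): P(|+x⟩) = |⟨+x|ψ⟩|² = 16/20.
After stage 1 the state is |+x⟩; P(|+y⟩) = |⟨+y|+x⟩|² = 1/2.
Joint probability = 16/20 × 1/2 = 0.4000.

0.4000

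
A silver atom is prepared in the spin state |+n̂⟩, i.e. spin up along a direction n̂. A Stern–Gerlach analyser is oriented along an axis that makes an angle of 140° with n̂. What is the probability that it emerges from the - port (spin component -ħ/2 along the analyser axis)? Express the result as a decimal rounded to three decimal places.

For spin-½, the probability of finding spin-up along an axis at angle θ to the initial spin direction is cos²(θ/2); spin-down is sin²(θ/2).
θ = 140°, so P = sin²(70°) ≈ 0.883.

0.883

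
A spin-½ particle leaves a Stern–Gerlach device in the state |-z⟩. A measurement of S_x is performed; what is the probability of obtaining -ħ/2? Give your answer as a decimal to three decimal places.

In the S_z basis, |-z⟩ = |↓⟩ and |-x⟩ = (|↑⟩ - |↓⟩)/√2.
|⟨-x|-z⟩|² = 1/2.

0.500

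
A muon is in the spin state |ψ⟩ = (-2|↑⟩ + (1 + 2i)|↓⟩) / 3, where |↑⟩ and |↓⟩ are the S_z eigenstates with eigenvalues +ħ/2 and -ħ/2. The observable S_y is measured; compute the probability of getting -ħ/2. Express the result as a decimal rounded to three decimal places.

0.944

|-y⟩ = (|↑⟩ - i|↓⟩)/√2, so ⟨-y|ψ⟩ = (-4 + i) / (√2·3).
P = |-4 + i|² / 18 = 17/18.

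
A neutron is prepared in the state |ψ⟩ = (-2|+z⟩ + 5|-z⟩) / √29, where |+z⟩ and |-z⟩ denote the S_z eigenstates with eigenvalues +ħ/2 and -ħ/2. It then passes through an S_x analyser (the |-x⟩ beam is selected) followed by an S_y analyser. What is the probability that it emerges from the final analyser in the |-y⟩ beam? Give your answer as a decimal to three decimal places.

First analyser (S_x): P(|-x⟩) = |⟨-x|ψ⟩|² = 49/58.
After stage 1 the state is |-x⟩; P(|-y⟩) = |⟨-y|-x⟩|² = 1/2.
Joint probability = 49/58 × 1/2 = 0.422.

0.422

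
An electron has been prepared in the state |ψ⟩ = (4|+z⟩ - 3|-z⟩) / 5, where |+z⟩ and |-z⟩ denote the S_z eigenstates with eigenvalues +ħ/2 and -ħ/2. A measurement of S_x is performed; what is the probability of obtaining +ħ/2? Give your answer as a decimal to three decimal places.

|+x⟩ = (|+z⟩ + |-z⟩)/√2, so ⟨+x|ψ⟩ = (1) / (√2·5).
P = |1|² / 50 = 1/50.

0.020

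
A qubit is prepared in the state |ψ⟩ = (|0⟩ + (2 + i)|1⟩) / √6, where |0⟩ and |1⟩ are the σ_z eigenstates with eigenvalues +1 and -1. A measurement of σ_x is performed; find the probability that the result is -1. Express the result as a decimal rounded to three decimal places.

|-x⟩ = (|0⟩ - |1⟩)/√2, so ⟨-x|ψ⟩ = (-1 - i) / (√2·√6).
P = |-1 - i|² / 12 = 2/12.

0.167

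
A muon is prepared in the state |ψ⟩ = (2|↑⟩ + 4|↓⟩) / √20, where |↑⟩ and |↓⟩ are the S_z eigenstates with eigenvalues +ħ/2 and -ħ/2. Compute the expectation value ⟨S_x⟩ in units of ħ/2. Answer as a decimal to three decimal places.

0.800

⟨σ_x⟩ = 2 Re(a* b)/(|a|²+|b|²) with a = 2, b = 4.
a* b = 8, so ⟨σ_x⟩ = 16/20.
⟨S_x⟩ = (ħ/2)·⟨σ_x⟩.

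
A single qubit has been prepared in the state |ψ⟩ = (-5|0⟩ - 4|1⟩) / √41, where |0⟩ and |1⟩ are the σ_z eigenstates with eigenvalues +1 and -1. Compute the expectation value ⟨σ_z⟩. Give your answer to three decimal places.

⟨σ_z⟩ = |a|² - |b|² divided by |a|²+|b|², with a, b the |0⟩, |1⟩ amplitudes.
= (25 - 16)/41 = 9/41.

0.220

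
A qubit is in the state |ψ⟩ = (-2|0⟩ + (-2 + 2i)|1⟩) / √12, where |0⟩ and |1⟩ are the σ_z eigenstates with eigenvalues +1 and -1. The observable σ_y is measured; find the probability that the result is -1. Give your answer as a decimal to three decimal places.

|-y⟩ = (|0⟩ - i|1⟩)/√2, so ⟨-y|ψ⟩ = (-4 - 2i) / (√2·√12).
P = |-4 - 2i|² / 24 = 20/24.

0.833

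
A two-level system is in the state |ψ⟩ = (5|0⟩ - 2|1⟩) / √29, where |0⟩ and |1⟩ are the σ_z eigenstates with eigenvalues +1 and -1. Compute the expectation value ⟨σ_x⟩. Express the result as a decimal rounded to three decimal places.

⟨σ_x⟩ = 2 Re(a* b)/(|a|²+|b|²) with a = 5, b = -2.
a* b = -10, so ⟨σ_x⟩ = -20/29.

-0.690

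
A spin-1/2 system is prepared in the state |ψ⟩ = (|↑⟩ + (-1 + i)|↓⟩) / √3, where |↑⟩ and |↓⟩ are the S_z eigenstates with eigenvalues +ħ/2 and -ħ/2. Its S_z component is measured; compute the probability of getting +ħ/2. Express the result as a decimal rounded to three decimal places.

The +ħ/2 outcome corresponds to |↑⟩. Its amplitude in |ψ⟩ is 1/√3.
P = |1|² / 3 = 1/3.

0.333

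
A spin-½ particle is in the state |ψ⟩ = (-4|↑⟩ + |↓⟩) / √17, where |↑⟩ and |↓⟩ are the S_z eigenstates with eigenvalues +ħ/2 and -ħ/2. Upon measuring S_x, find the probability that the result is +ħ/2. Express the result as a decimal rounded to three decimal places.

0.265

|+x⟩ = (|↑⟩ + |↓⟩)/√2, so ⟨+x|ψ⟩ = (-3) / (√2·√17).
P = |-3|² / 34 = 9/34.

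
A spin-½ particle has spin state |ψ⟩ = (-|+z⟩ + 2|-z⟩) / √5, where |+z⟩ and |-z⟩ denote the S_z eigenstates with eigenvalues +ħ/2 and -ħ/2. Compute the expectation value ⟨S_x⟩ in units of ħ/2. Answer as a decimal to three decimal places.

⟨σ_x⟩ = 2 Re(a* b)/(|a|²+|b|²) with a = -1, b = 2.
a* b = -2, so ⟨σ_x⟩ = -4/5.
⟨S_x⟩ = (ħ/2)·⟨σ_x⟩.

-0.800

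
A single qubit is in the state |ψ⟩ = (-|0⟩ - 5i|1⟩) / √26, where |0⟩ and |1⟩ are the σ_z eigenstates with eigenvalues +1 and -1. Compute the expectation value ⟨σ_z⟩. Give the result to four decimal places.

⟨σ_z⟩ = |a|² - |b|² divided by |a|²+|b|², with a, b the |0⟩, |1⟩ amplitudes.
= (1 - 25)/26 = -24/26.

-0.9231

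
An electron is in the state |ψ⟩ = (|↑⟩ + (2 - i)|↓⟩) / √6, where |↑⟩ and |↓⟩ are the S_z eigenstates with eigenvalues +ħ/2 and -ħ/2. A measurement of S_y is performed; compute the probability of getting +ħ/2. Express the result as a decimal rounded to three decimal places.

|+y⟩ = (|↑⟩ + i|↓⟩)/√2, so ⟨+y|ψ⟩ = (-2i) / (√2·√6).
P = |-2i|² / 12 = 4/12.

0.333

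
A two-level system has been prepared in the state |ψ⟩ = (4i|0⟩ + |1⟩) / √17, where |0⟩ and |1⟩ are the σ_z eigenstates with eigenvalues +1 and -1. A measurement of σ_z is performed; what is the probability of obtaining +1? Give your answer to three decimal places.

The +1 outcome corresponds to |0⟩. Its amplitude in |ψ⟩ is 4i/√17.
P = |4i|² / 17 = 16/17.

0.941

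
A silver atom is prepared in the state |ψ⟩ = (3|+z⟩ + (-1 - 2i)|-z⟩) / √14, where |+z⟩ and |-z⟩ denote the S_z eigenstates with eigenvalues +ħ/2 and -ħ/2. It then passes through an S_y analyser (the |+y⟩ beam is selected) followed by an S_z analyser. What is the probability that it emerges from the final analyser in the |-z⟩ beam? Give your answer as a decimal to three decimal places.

First analyser (S_y): P(|+y⟩) = |⟨+y|ψ⟩|² = 2/28.
After stage 1 the state is |+y⟩; P(|-z⟩) = |⟨-z|+y⟩|² = 1/2.
Joint probability = 2/28 × 1/2 = 0.036.

0.036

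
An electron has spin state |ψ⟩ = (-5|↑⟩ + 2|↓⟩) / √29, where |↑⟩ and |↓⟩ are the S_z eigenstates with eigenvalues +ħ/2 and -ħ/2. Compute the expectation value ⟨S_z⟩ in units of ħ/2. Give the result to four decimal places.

⟨σ_z⟩ = |a|² - |b|² divided by |a|²+|b|², with a, b the |↑⟩, |↓⟩ amplitudes.
= (25 - 4)/29 = 21/29.
⟨S_z⟩ = (ħ/2)·⟨σ_z⟩.

0.7241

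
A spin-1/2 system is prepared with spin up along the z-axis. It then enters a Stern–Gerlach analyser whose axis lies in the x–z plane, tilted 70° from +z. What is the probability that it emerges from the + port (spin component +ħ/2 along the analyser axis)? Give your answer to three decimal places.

0.671

For spin-½, the probability of finding spin-up along an axis at angle θ to the initial spin direction is cos²(θ/2); spin-down is sin²(θ/2).
θ = 70°, so P = cos²(35°) ≈ 0.671.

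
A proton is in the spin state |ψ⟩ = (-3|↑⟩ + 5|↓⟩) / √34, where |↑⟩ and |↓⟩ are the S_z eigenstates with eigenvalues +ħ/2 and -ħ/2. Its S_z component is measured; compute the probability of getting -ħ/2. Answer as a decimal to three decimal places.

The -ħ/2 outcome corresponds to |↓⟩. Its amplitude in |ψ⟩ is 5/√34.
P = |5|² / 34 = 25/34.

0.735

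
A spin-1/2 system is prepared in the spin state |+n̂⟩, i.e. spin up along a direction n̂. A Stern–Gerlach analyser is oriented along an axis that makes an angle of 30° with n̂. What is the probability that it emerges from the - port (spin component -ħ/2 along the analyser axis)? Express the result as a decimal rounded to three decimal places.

For spin-½, the probability of finding spin-up along an axis at angle θ to the initial spin direction is cos²(θ/2); spin-down is sin²(θ/2).
θ = 30°, so P = sin²(15°) ≈ 0.067.

0.067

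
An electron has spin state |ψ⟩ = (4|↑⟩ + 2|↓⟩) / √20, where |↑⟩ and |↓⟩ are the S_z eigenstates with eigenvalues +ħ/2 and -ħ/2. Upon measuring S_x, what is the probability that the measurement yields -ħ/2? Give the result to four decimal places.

0.1000

|-x⟩ = (|↑⟩ - |↓⟩)/√2, so ⟨-x|ψ⟩ = (2) / (√2·√20).
P = |2|² / 40 = 4/40.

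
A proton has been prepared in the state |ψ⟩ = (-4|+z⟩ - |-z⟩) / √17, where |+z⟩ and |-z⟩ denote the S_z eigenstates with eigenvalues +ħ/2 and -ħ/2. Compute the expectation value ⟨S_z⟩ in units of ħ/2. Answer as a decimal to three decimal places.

⟨σ_z⟩ = |a|² - |b|² divided by |a|²+|b|², with a, b the |+z⟩, |-z⟩ amplitudes.
= (16 - 1)/17 = 15/17.
⟨S_z⟩ = (ħ/2)·⟨σ_z⟩.

0.882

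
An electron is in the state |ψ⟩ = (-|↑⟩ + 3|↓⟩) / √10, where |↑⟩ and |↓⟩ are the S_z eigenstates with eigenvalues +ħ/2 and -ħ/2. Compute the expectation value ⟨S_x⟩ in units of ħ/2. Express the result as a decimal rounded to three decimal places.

-0.600

⟨σ_x⟩ = 2 Re(a* b)/(|a|²+|b|²) with a = -1, b = 3.
a* b = -3, so ⟨σ_x⟩ = -6/10.
⟨S_x⟩ = (ħ/2)·⟨σ_x⟩.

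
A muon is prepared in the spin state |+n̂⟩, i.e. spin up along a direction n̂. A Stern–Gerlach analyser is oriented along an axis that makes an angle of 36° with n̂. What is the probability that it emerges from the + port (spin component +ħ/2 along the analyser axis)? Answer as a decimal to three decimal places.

For spin-½, the probability of finding spin-up along an axis at angle θ to the initial spin direction is cos²(θ/2); spin-down is sin²(θ/2).
θ = 36°, so P = cos²(18°) ≈ 0.905.

0.905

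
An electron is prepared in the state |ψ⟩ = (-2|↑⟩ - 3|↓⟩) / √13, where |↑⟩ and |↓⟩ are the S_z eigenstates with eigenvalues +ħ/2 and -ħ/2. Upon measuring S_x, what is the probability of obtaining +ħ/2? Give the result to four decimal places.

|+x⟩ = (|↑⟩ + |↓⟩)/√2, so ⟨+x|ψ⟩ = (-5) / (√2·√13).
P = |-5|² / 26 = 25/26.

0.9615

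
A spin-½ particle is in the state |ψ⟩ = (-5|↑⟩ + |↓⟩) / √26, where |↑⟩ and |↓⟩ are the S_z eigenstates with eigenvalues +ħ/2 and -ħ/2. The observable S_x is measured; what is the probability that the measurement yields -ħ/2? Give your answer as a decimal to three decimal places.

|-x⟩ = (|↑⟩ - |↓⟩)/√2, so ⟨-x|ψ⟩ = (-6) / (√2·√26).
P = |-6|² / 52 = 36/52.

0.692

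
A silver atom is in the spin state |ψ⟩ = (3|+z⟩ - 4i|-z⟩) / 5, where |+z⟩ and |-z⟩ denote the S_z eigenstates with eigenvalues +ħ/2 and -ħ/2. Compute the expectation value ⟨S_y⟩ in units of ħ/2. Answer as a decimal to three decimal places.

-0.960

⟨σ_y⟩ = 2 Im(a* b)/(|a|²+|b|²) with a = 3, b = -4i.
a* b = -12i, so ⟨σ_y⟩ = -24/25.
⟨S_y⟩ = (ħ/2)·⟨σ_y⟩.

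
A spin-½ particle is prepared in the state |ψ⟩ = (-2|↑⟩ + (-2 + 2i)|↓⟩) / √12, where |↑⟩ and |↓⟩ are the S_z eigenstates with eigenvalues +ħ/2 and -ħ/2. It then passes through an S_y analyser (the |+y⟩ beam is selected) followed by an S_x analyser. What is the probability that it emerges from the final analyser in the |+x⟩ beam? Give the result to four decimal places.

First analyser (S_y): P(|+y⟩) = |⟨+y|ψ⟩|² = 4/24.
After stage 1 the state is |+y⟩; P(|+x⟩) = |⟨+x|+y⟩|² = 1/2.
Joint probability = 4/24 × 1/2 = 0.0833.

0.0833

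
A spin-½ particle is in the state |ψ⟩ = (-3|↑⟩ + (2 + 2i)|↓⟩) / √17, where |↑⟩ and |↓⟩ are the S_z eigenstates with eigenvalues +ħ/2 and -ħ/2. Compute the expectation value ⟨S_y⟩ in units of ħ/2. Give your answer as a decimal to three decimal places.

⟨σ_y⟩ = 2 Im(a* b)/(|a|²+|b|²) with a = -3, b = (2 + 2i).
a* b = (-6 - 6i), so ⟨σ_y⟩ = -12/17.
⟨S_y⟩ = (ħ/2)·⟨σ_y⟩.

-0.706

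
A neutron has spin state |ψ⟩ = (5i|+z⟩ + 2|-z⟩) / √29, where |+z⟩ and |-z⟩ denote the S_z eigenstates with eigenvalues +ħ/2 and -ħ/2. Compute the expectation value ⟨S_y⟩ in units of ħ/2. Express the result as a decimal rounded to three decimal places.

-0.690

⟨σ_y⟩ = 2 Im(a* b)/(|a|²+|b|²) with a = 5i, b = 2.
a* b = -10i, so ⟨σ_y⟩ = -20/29.
⟨S_y⟩ = (ħ/2)·⟨σ_y⟩.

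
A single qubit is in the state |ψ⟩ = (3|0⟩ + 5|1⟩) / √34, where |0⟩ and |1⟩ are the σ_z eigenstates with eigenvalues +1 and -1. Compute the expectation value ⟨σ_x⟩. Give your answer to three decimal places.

⟨σ_x⟩ = 2 Re(a* b)/(|a|²+|b|²) with a = 3, b = 5.
a* b = 15, so ⟨σ_x⟩ = 30/34.

0.882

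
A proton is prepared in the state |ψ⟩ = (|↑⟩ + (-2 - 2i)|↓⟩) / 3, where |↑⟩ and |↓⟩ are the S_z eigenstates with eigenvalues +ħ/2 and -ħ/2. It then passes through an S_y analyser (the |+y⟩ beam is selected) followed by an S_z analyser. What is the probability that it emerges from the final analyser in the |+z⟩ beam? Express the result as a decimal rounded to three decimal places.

First analyser (S_y): P(|+y⟩) = |⟨+y|ψ⟩|² = 5/18.
After stage 1 the state is |+y⟩; P(|+z⟩) = |⟨+z|+y⟩|² = 1/2.
Joint probability = 5/18 × 1/2 = 0.139.

0.139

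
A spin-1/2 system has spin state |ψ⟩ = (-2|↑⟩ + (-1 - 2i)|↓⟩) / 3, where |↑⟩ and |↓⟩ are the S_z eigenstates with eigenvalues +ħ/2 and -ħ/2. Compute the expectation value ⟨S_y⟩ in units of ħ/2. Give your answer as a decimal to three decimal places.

0.889

⟨σ_y⟩ = 2 Im(a* b)/(|a|²+|b|²) with a = -2, b = (-1 - 2i).
a* b = (2 + 4i), so ⟨σ_y⟩ = 8/9.
⟨S_y⟩ = (ħ/2)·⟨σ_y⟩.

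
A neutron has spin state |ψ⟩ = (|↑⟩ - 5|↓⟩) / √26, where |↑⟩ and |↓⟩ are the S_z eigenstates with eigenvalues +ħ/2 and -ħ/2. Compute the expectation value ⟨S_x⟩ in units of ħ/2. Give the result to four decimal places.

-0.3846

⟨σ_x⟩ = 2 Re(a* b)/(|a|²+|b|²) with a = 1, b = -5.
a* b = -5, so ⟨σ_x⟩ = -10/26.
⟨S_x⟩ = (ħ/2)·⟨σ_x⟩.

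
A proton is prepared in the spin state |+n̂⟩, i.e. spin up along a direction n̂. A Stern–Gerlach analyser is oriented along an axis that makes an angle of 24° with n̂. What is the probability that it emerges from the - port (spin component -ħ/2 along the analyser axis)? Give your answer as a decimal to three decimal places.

0.043

For spin-½, the probability of finding spin-up along an axis at angle θ to the initial spin direction is cos²(θ/2); spin-down is sin²(θ/2).
θ = 24°, so P = sin²(12°) ≈ 0.043.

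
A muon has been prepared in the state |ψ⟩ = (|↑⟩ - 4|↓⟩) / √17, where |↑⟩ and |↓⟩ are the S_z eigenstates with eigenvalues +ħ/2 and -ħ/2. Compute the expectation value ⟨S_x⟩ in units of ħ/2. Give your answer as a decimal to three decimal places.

-0.471

⟨σ_x⟩ = 2 Re(a* b)/(|a|²+|b|²) with a = 1, b = -4.
a* b = -4, so ⟨σ_x⟩ = -8/17.
⟨S_x⟩ = (ħ/2)·⟨σ_x⟩.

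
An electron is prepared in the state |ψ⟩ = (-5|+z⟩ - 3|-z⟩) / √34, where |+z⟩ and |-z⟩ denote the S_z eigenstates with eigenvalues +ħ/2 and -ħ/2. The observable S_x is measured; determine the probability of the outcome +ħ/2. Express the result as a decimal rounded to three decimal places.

|+x⟩ = (|+z⟩ + |-z⟩)/√2, so ⟨+x|ψ⟩ = (-8) / (√2·√34).
P = |-8|² / 68 = 64/68.

0.941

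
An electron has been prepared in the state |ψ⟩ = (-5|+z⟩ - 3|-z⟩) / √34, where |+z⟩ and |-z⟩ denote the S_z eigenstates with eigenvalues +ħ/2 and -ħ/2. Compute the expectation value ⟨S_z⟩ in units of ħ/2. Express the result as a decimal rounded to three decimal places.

0.471

⟨σ_z⟩ = |a|² - |b|² divided by |a|²+|b|², with a, b the |+z⟩, |-z⟩ amplitudes.
= (25 - 9)/34 = 16/34.
⟨S_z⟩ = (ħ/2)·⟨σ_z⟩.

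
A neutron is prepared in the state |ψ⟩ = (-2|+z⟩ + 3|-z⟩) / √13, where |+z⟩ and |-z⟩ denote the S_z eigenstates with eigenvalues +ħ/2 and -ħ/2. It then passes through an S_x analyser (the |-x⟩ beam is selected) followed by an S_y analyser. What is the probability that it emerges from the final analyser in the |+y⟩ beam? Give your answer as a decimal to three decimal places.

0.481

First analyser (S_x): P(|-x⟩) = |⟨-x|ψ⟩|² = 25/26.
After stage 1 the state is |-x⟩; P(|+y⟩) = |⟨+y|-x⟩|² = 1/2.
Joint probability = 25/26 × 1/2 = 0.481.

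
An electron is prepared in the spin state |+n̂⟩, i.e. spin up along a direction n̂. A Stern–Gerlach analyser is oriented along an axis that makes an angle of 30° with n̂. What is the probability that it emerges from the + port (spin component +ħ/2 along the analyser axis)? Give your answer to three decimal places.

For spin-½, the probability of finding spin-up along an axis at angle θ to the initial spin direction is cos²(θ/2); spin-down is sin²(θ/2).
θ = 30°, so P = cos²(15°) ≈ 0.933.

0.933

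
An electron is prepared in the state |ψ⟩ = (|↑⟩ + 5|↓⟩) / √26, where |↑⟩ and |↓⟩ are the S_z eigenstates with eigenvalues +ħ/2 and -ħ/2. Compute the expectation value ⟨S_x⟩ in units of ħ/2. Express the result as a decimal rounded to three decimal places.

⟨σ_x⟩ = 2 Re(a* b)/(|a|²+|b|²) with a = 1, b = 5.
a* b = 5, so ⟨σ_x⟩ = 10/26.
⟨S_x⟩ = (ħ/2)·⟨σ_x⟩.

0.385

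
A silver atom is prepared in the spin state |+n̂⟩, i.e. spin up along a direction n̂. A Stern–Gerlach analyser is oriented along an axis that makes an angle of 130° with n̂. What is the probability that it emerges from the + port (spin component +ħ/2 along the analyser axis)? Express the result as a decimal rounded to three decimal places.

0.179

For spin-½, the probability of finding spin-up along an axis at angle θ to the initial spin direction is cos²(θ/2); spin-down is sin²(θ/2).
θ = 130°, so P = cos²(65°) ≈ 0.179.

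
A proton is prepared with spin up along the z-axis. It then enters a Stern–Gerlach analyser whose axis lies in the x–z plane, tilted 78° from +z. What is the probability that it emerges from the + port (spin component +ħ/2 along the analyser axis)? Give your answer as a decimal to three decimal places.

For spin-½, the probability of finding spin-up along an axis at angle θ to the initial spin direction is cos²(θ/2); spin-down is sin²(θ/2).
θ = 78°, so P = cos²(39°) ≈ 0.604.

0.604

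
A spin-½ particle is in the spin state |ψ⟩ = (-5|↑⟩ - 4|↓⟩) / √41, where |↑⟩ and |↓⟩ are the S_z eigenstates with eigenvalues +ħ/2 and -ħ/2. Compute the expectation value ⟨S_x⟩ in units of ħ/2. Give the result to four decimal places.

⟨σ_x⟩ = 2 Re(a* b)/(|a|²+|b|²) with a = -5, b = -4.
a* b = 20, so ⟨σ_x⟩ = 40/41.
⟨S_x⟩ = (ħ/2)·⟨σ_x⟩.

0.9756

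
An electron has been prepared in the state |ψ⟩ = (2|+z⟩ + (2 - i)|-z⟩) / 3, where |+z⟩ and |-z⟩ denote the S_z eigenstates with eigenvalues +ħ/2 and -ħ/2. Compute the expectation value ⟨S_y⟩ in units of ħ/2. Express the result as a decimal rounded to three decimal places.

⟨σ_y⟩ = 2 Im(a* b)/(|a|²+|b|²) with a = 2, b = (2 - i).
a* b = (4 - 2i), so ⟨σ_y⟩ = -4/9.
⟨S_y⟩ = (ħ/2)·⟨σ_y⟩.

-0.444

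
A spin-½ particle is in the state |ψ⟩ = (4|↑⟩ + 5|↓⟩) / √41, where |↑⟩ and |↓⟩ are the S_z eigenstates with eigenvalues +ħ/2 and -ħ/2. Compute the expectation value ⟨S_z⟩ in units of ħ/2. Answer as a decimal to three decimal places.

-0.220

⟨σ_z⟩ = |a|² - |b|² divided by |a|²+|b|², with a, b the |↑⟩, |↓⟩ amplitudes.
= (16 - 25)/41 = -9/41.
⟨S_z⟩ = (ħ/2)·⟨σ_z⟩.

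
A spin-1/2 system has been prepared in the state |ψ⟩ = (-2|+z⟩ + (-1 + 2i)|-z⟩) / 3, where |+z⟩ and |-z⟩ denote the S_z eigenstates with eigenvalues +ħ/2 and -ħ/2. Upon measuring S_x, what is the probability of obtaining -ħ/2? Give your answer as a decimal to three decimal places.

|-x⟩ = (|+z⟩ - |-z⟩)/√2, so ⟨-x|ψ⟩ = (-1 - 2i) / (√2·3).
P = |-1 - 2i|² / 18 = 5/18.

0.278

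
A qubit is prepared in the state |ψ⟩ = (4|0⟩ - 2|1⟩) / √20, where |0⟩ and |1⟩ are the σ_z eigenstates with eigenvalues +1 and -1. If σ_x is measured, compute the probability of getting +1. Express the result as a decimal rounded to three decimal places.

|+x⟩ = (|0⟩ + |1⟩)/√2, so ⟨+x|ψ⟩ = (2) / (√2·√20).
P = |2|² / 40 = 4/40.

0.100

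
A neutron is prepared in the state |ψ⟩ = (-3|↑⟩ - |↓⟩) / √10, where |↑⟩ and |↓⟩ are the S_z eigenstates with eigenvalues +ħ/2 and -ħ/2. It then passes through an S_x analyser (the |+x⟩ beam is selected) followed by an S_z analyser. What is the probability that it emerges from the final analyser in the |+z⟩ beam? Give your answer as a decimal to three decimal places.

First analyser (S_x): P(|+x⟩) = |⟨+x|ψ⟩|² = 16/20.
After stage 1 the state is |+x⟩; P(|+z⟩) = |⟨+z|+x⟩|² = 1/2.
Joint probability = 16/20 × 1/2 = 0.400.

0.400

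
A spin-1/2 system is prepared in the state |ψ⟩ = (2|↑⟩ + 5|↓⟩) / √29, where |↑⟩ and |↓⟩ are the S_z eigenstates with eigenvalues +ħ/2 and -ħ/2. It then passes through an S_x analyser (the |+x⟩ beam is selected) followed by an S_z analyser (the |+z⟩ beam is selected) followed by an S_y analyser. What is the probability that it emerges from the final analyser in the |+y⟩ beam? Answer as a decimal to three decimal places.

First analyser (S_x): P(|+x⟩) = |⟨+x|ψ⟩|² = 49/58.
After stage 1 the state is |+x⟩; P(|+z⟩) = |⟨+z|+x⟩|² = 1/2.
After stage 2 the state is |+z⟩; P(|+y⟩) = |⟨+y|+z⟩|² = 1/2.
Joint probability = 49/58 × 1/2 × 1/2 = 0.211.

0.211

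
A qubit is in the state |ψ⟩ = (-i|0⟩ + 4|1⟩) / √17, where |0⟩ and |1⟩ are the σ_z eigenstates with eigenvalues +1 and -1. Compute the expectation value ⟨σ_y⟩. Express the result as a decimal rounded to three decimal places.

0.471

⟨σ_y⟩ = 2 Im(a* b)/(|a|²+|b|²) with a = -i, b = 4.
a* b = 4i, so ⟨σ_y⟩ = 8/17.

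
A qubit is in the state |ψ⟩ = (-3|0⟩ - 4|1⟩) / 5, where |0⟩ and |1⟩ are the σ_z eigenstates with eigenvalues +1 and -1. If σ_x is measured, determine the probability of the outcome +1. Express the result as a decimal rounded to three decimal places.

|+x⟩ = (|0⟩ + |1⟩)/√2, so ⟨+x|ψ⟩ = (-7) / (√2·5).
P = |-7|² / 50 = 49/50.

0.980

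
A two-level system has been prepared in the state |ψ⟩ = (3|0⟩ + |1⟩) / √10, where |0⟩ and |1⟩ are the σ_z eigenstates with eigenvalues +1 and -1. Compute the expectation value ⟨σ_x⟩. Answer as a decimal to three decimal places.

⟨σ_x⟩ = 2 Re(a* b)/(|a|²+|b|²) with a = 3, b = 1.
a* b = 3, so ⟨σ_x⟩ = 6/10.

0.600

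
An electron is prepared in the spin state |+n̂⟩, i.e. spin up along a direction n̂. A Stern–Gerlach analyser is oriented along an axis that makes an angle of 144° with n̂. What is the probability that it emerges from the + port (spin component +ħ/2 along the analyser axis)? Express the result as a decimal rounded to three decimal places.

0.095

For spin-½, the probability of finding spin-up along an axis at angle θ to the initial spin direction is cos²(θ/2); spin-down is sin²(θ/2).
θ = 144°, so P = cos²(72°) ≈ 0.095.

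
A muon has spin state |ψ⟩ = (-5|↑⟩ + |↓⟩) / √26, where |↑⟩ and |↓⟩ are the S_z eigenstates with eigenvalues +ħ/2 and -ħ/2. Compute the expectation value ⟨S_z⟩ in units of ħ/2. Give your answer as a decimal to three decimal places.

0.923

⟨σ_z⟩ = |a|² - |b|² divided by |a|²+|b|², with a, b the |↑⟩, |↓⟩ amplitudes.
= (25 - 1)/26 = 24/26.
⟨S_z⟩ = (ħ/2)·⟨σ_z⟩.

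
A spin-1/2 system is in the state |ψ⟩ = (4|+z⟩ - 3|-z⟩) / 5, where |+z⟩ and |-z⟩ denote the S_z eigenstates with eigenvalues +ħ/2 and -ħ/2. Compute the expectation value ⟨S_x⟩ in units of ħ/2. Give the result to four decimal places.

-0.9600

⟨σ_x⟩ = 2 Re(a* b)/(|a|²+|b|²) with a = 4, b = -3.
a* b = -12, so ⟨σ_x⟩ = -24/25.
⟨S_x⟩ = (ħ/2)·⟨σ_x⟩.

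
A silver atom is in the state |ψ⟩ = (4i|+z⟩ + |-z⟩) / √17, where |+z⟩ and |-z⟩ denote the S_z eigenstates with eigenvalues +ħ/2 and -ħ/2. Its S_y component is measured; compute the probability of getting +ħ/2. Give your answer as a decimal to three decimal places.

0.265

|+y⟩ = (|+z⟩ + i|-z⟩)/√2, so ⟨+y|ψ⟩ = (3i) / (√2·√17).
P = |3i|² / 34 = 9/34.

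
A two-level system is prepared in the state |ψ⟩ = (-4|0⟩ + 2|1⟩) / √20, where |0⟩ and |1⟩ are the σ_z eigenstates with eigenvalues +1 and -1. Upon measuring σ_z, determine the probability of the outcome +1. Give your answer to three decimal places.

The +1 outcome corresponds to |0⟩. Its amplitude in |ψ⟩ is -4/√20.
P = |-4|² / 20 = 16/20.

0.800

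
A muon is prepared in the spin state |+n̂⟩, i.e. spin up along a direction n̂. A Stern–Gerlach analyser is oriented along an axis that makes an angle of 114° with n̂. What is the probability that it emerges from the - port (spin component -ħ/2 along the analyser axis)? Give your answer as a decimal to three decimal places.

For spin-½, the probability of finding spin-up along an axis at angle θ to the initial spin direction is cos²(θ/2); spin-down is sin²(θ/2).
θ = 114°, so P = sin²(57°) ≈ 0.703.

0.703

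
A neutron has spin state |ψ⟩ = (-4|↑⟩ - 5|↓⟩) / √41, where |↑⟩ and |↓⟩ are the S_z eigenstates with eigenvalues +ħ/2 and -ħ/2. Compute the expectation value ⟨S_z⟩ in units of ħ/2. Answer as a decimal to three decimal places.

-0.220

⟨σ_z⟩ = |a|² - |b|² divided by |a|²+|b|², with a, b the |↑⟩, |↓⟩ amplitudes.
= (16 - 25)/41 = -9/41.
⟨S_z⟩ = (ħ/2)·⟨σ_z⟩.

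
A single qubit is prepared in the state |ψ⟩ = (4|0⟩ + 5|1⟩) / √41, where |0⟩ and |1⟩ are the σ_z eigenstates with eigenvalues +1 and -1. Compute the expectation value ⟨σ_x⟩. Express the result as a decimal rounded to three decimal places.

0.976

⟨σ_x⟩ = 2 Re(a* b)/(|a|²+|b|²) with a = 4, b = 5.
a* b = 20, so ⟨σ_x⟩ = 40/41.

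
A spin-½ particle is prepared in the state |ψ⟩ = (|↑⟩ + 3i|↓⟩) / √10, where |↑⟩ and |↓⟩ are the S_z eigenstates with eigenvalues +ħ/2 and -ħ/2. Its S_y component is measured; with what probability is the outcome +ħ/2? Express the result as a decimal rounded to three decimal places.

0.800

|+y⟩ = (|↑⟩ + i|↓⟩)/√2, so ⟨+y|ψ⟩ = (4) / (√2·√10).
P = |4|² / 20 = 16/20.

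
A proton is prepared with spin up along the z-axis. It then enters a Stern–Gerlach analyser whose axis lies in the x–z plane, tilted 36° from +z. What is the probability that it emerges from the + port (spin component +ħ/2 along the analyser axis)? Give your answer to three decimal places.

For spin-½, the probability of finding spin-up along an axis at angle θ to the initial spin direction is cos²(θ/2); spin-down is sin²(θ/2).
θ = 36°, so P = cos²(18°) ≈ 0.905.

0.905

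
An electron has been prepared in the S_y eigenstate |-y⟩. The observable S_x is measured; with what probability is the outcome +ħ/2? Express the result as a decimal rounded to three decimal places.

0.500

In the S_z basis, |-y⟩ = (|↑⟩ - i|↓⟩)/√2 and |+x⟩ = (|↑⟩ + |↓⟩)/√2.
|⟨+x|-y⟩|² = 1/2.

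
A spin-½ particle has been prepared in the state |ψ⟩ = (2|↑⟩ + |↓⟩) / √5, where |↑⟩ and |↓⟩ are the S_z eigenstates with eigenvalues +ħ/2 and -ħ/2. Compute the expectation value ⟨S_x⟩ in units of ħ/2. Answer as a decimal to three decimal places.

⟨σ_x⟩ = 2 Re(a* b)/(|a|²+|b|²) with a = 2, b = 1.
a* b = 2, so ⟨σ_x⟩ = 4/5.
⟨S_x⟩ = (ħ/2)·⟨σ_x⟩.

0.800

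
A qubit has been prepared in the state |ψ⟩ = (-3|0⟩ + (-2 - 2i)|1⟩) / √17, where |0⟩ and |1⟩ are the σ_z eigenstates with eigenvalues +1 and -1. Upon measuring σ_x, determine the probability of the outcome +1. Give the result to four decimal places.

|+x⟩ = (|0⟩ + |1⟩)/√2, so ⟨+x|ψ⟩ = (-5 - 2i) / (√2·√17).
P = |-5 - 2i|² / 34 = 29/34.

0.8529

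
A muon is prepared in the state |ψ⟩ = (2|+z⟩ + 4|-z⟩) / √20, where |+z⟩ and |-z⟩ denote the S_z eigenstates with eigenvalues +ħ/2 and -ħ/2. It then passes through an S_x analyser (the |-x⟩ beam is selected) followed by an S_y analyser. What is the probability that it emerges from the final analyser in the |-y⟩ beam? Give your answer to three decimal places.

0.050

First analyser (S_x): P(|-x⟩) = |⟨-x|ψ⟩|² = 4/40.
After stage 1 the state is |-x⟩; P(|-y⟩) = |⟨-y|-x⟩|² = 1/2.
Joint probability = 4/40 × 1/2 = 0.050.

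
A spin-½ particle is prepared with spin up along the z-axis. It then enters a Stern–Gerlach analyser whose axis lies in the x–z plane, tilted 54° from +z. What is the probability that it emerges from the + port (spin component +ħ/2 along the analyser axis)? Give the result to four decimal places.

For spin-½, the probability of finding spin-up along an axis at angle θ to the initial spin direction is cos²(θ/2); spin-down is sin²(θ/2).
θ = 54°, so P = cos²(27°) ≈ 0.7939.

0.7939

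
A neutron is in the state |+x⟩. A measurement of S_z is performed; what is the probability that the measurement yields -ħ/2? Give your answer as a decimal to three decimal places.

0.500

In the S_z basis, |+x⟩ = (|+z⟩ + |-z⟩)/√2 and |-z⟩ = |-z⟩.
|⟨-z|+x⟩|² = 1/2.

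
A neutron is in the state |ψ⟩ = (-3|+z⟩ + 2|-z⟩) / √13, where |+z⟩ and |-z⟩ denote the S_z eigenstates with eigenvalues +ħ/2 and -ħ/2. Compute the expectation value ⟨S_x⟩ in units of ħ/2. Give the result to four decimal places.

-0.9231

⟨σ_x⟩ = 2 Re(a* b)/(|a|²+|b|²) with a = -3, b = 2.
a* b = -6, so ⟨σ_x⟩ = -12/13.
⟨S_x⟩ = (ħ/2)·⟨σ_x⟩.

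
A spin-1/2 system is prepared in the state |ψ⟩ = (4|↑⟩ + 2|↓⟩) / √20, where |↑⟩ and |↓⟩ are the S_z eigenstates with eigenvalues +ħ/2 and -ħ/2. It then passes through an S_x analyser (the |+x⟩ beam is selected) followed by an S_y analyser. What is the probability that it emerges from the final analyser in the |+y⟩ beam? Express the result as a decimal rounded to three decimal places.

First analyser (S_x): P(|+x⟩) = |⟨+x|ψ⟩|² = 36/40.
After stage 1 the state is |+x⟩; P(|+y⟩) = |⟨+y|+x⟩|² = 1/2.
Joint probability = 36/40 × 1/2 = 0.450.

0.450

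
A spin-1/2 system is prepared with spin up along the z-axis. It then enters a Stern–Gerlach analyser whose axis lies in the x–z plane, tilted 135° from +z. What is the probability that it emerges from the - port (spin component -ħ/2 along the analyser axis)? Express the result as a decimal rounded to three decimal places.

For spin-½, the probability of finding spin-up along an axis at angle θ to the initial spin direction is cos²(θ/2); spin-down is sin²(θ/2).
θ = 135°, so P = sin²(67.5°) ≈ 0.854.

0.854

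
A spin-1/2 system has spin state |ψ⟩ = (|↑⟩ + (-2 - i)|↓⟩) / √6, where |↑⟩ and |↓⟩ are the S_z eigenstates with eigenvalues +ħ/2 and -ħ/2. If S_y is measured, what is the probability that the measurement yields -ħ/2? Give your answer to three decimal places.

0.667

|-y⟩ = (|↑⟩ - i|↓⟩)/√2, so ⟨-y|ψ⟩ = (2 - 2i) / (√2·√6).
P = |2 - 2i|² / 12 = 8/12.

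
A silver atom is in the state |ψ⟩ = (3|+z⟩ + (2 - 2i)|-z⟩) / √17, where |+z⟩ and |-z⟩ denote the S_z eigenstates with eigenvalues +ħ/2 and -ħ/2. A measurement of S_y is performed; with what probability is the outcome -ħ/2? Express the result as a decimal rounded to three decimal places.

0.853

|-y⟩ = (|+z⟩ - i|-z⟩)/√2, so ⟨-y|ψ⟩ = (5 + 2i) / (√2·√17).
P = |5 + 2i|² / 34 = 29/34.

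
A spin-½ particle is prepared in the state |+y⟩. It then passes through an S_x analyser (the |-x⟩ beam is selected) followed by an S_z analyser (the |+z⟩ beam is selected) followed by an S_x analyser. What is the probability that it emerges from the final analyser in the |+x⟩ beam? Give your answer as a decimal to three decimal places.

0.125

First analyser (S_x): from |+y⟩, P(|-x⟩) = 1/2.
After stage 1 the state is |-x⟩; P(|+z⟩) = |⟨+z|-x⟩|² = 1/2.
After stage 2 the state is |+z⟩; P(|+x⟩) = |⟨+x|+z⟩|² = 1/2.
Joint probability = 1/2 × 1/2 × 1/2 = 0.125.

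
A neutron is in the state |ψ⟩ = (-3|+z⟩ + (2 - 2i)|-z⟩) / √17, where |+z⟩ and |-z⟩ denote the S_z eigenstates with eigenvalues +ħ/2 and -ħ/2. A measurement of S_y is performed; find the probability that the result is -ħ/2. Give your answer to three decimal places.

|-y⟩ = (|+z⟩ - i|-z⟩)/√2, so ⟨-y|ψ⟩ = (-1 + 2i) / (√2·√17).
P = |-1 + 2i|² / 34 = 5/34.

0.147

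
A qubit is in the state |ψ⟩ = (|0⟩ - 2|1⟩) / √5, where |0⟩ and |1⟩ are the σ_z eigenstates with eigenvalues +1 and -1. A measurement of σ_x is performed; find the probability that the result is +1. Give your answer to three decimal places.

0.100

|+x⟩ = (|0⟩ + |1⟩)/√2, so ⟨+x|ψ⟩ = (-1) / (√2·√5).
P = |-1|² / 10 = 1/10.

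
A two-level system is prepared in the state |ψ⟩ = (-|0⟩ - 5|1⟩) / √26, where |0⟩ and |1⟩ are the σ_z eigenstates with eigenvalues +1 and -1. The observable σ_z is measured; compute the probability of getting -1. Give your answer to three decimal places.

0.962

The -1 outcome corresponds to |1⟩. Its amplitude in |ψ⟩ is -5/√26.
P = |-5|² / 26 = 25/26.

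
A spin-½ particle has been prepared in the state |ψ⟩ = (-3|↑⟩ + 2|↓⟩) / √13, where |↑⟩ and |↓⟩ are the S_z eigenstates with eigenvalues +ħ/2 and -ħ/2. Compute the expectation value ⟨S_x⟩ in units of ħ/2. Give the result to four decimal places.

-0.9231

⟨σ_x⟩ = 2 Re(a* b)/(|a|²+|b|²) with a = -3, b = 2.
a* b = -6, so ⟨σ_x⟩ = -12/13.
⟨S_x⟩ = (ħ/2)·⟨σ_x⟩.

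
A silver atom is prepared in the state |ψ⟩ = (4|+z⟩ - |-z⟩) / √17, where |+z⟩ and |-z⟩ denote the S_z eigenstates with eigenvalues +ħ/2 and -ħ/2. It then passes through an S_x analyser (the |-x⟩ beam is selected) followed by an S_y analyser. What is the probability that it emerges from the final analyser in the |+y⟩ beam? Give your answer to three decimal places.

0.368

First analyser (S_x): P(|-x⟩) = |⟨-x|ψ⟩|² = 25/34.
After stage 1 the state is |-x⟩; P(|+y⟩) = |⟨+y|-x⟩|² = 1/2.
Joint probability = 25/34 × 1/2 = 0.368.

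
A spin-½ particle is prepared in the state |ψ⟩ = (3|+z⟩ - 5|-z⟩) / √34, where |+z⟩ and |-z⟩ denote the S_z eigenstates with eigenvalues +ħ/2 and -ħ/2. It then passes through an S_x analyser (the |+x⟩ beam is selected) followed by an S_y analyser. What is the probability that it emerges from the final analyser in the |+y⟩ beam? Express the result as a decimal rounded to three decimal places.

First analyser (S_x): P(|+x⟩) = |⟨+x|ψ⟩|² = 4/68.
After stage 1 the state is |+x⟩; P(|+y⟩) = |⟨+y|+x⟩|² = 1/2.
Joint probability = 4/68 × 1/2 = 0.029.

0.029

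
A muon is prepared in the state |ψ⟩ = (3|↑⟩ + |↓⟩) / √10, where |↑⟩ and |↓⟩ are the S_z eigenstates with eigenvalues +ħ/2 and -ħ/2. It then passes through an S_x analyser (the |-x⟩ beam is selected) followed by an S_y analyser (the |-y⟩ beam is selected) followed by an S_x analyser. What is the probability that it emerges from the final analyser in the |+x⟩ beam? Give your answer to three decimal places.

First analyser (S_x): P(|-x⟩) = |⟨-x|ψ⟩|² = 4/20.
After stage 1 the state is |-x⟩; P(|-y⟩) = |⟨-y|-x⟩|² = 1/2.
After stage 2 the state is |-y⟩; P(|+x⟩) = |⟨+x|-y⟩|² = 1/2.
Joint probability = 4/20 × 1/2 × 1/2 = 0.050.

0.050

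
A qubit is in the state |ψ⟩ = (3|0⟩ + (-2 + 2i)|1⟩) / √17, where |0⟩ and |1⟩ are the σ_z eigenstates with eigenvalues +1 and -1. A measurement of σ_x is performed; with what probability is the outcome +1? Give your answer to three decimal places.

|+x⟩ = (|0⟩ + |1⟩)/√2, so ⟨+x|ψ⟩ = (1 + 2i) / (√2·√17).
P = |1 + 2i|² / 34 = 5/34.

0.147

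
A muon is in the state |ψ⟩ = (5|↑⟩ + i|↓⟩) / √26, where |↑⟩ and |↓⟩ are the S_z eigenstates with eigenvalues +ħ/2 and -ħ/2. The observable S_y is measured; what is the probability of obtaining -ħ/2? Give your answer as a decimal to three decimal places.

|-y⟩ = (|↑⟩ - i|↓⟩)/√2, so ⟨-y|ψ⟩ = (4) / (√2·√26).
P = |4|² / 52 = 16/52.

0.308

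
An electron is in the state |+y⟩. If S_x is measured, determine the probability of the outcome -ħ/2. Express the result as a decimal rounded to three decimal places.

0.500

In the S_z basis, |+y⟩ = (|↑⟩ + i|↓⟩)/√2 and |-x⟩ = (|↑⟩ - |↓⟩)/√2.
|⟨-x|+y⟩|² = 1/2.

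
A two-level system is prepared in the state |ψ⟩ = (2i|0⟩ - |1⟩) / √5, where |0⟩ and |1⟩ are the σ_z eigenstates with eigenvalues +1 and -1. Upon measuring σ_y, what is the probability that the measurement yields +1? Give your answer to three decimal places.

0.900

|+y⟩ = (|0⟩ + i|1⟩)/√2, so ⟨+y|ψ⟩ = (3i) / (√2·√5).
P = |3i|² / 10 = 9/10.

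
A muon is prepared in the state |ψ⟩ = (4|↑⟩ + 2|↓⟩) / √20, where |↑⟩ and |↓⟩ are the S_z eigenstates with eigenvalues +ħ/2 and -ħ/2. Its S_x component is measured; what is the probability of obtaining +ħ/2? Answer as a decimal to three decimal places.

|+x⟩ = (|↑⟩ + |↓⟩)/√2, so ⟨+x|ψ⟩ = (6) / (√2·√20).
P = |6|² / 40 = 36/40.

0.900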